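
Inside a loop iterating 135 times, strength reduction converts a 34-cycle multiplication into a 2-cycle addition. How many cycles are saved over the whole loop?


Per-iteration saving = 34 - 2 = 32
Total saved = 135 * 32 = 4320

4320


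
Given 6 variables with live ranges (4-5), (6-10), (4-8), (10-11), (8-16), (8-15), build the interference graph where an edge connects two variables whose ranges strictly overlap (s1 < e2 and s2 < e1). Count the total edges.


Check all pairs for overlapping intervals.
Two intervals (s1,e1) and (s2,e2) overlap if s1 < e2 and s2 < e1.
v0 (4-5) vs v1..v5: overlaps v2 -> 1
v1 (6-10) vs v2..v5: overlaps v2, v4, v5 -> 3
v2 (4-8) vs v3..v5: overlaps none -> 0
v3 (10-11) vs v4..v5: overlaps v4, v5 -> 2
v4 (8-16) vs v5: overlaps v5 -> 1
Total overlapping pairs = 1 + 3 + 0 + 2 + 1 = 7

7


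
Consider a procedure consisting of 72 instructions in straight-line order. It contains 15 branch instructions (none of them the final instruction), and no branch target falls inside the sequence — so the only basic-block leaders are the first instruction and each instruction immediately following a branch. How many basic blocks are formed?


With no in-sequence branch targets, the leaders are the first instruction plus the instruction after each branch.
Number of basic blocks = branches + 1
= 15 + 1 = 16

16


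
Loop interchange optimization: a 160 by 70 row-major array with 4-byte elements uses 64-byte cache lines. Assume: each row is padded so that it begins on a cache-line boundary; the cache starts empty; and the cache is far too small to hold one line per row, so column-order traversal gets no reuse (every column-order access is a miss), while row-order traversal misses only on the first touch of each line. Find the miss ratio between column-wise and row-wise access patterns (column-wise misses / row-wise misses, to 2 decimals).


Each row occupies 70 * 4 = 280 bytes and starts on a line boundary, so it spans ceil(280 / 64) = 5 cache lines.
Row-major traversal misses (one per line touched): 160 * ceil(70 * 4 / 64) = 800
Column-major traversal misses (no reuse, every access misses): 160 * 70 = 11200
Ratio = 11200 / 800 = 14.0

14.0


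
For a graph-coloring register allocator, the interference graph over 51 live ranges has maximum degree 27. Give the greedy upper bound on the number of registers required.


Greedy coloring never needs more than (max_degree + 1) colors: when coloring a vertex, at most max_degree neighbors are already colored.
Upper bound = 27 + 1 = 28

28


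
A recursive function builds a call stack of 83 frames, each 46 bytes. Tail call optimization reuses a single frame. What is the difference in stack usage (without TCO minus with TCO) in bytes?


Without TCO: 83 * 46 = 3818 bytes
With TCO: reuse 1 frame = 46 bytes
Savings = 3818 - 46 = 3772

3772


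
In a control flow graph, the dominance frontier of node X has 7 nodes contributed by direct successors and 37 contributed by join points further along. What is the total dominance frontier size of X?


DF(X) = direct successor contributions + join point contributions
= 7 + 37 = 44

44


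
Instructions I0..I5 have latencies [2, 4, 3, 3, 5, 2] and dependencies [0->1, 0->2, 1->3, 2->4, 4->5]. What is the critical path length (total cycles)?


Compute longest path through dependency graph: dist(Ik) = max over predecessors of dist + latency(Ik).
dist(I0) = latency 2 = 2
dist(I1) = dist(I0) + 4 = 2 + 4 = 6
dist(I2) = dist(I0) + 3 = 2 + 3 = 5
dist(I3) = dist(I1) + 3 = 6 + 3 = 9
dist(I4) = dist(I2) + 5 = 5 + 5 = 10
dist(I5) = dist(I4) + 2 = 10 + 2 = 12
Critical path = max dist = 12

12


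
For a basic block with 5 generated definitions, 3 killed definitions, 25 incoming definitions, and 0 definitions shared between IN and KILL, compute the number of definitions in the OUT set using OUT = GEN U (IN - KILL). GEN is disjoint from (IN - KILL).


IN - KILL: 25 - 0 = 25 surviving definitions
OUT = GEN + surviving = 5 + 25 = 30

30


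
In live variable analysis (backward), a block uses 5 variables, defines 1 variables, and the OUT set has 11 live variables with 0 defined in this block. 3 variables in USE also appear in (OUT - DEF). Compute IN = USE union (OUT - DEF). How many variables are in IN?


OUT - DEF: 11 - 0 = 11
|IN| = |USE| + |OUT - DEF| - |USE ∩ (OUT - DEF)| = 5 + 11 - 3 = 13

13


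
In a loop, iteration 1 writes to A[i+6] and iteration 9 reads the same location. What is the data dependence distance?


Distance = read iteration - write iteration
= 9 - 1 = 8

8


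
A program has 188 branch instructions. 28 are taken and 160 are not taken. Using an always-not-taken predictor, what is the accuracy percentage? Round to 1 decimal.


Predictor: always-not-taken
Correct predictions = 160
Accuracy = 160 / 188 * 100 = 85.1%

85.1


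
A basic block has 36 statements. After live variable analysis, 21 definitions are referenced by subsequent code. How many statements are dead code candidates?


Dead code = total statements - live definitions
= 36 - 21 = 15

15


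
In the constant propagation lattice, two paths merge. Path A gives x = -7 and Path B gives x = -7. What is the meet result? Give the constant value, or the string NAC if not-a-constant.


Meet operation: if both paths give the same constant, result is that constant; if they differ, result is NAC (not-a-constant).
Path A: -7, Path B: -7 -> equal
Result: constant -> -7

-7


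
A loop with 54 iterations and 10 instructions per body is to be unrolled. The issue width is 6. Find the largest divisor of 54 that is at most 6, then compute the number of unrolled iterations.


Largest divisor of 54 <= 6 is 6
New iterations = 54 / 6 = 9

9


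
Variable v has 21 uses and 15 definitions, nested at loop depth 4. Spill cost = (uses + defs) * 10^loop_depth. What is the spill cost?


uses + defs = 21 + 15 = 36
10^4 = 10000
Spill cost = 36 * 10000 = 360000

360000


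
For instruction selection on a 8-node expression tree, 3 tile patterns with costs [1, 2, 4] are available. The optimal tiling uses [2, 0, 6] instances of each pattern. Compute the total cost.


Total cost = sum(count_i * cost_i)
= 2*1 + 0*2 + 6*4
= 26

26


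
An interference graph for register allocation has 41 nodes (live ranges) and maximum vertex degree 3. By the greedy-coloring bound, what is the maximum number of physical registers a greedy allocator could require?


Greedy coloring never needs more than (max_degree + 1) colors: when coloring a vertex, at most max_degree neighbors are already colored.
Upper bound = 3 + 1 = 4

4


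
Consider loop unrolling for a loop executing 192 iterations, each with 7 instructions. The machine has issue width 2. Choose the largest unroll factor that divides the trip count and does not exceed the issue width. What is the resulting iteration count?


Largest divisor of 192 <= 2 is 2
New iterations = 192 / 2 = 96

96


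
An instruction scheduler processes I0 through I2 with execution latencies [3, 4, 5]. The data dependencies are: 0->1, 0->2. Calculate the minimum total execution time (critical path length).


Compute longest path through dependency graph: dist(Ik) = max over predecessors of dist + latency(Ik).
dist(I0) = latency 3 = 3
dist(I1) = dist(I0) + 4 = 3 + 4 = 7
dist(I2) = dist(I0) + 5 = 3 + 5 = 8
Critical path = max dist = 8

8


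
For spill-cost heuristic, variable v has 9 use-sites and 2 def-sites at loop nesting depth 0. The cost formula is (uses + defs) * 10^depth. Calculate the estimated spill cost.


uses + defs = 9 + 2 = 11
10^0 = 1
Spill cost = 11 * 1 = 11

11


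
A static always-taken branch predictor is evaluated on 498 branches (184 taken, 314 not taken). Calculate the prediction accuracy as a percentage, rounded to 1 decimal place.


Predictor: always-taken
Correct predictions = 184
Accuracy = 184 / 498 * 100 = 36.9%

36.9


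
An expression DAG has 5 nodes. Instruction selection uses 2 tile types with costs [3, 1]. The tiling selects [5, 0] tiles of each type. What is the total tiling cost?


Total cost = sum(count_i * cost_i)
= 5*3 + 0*1
= 15

15


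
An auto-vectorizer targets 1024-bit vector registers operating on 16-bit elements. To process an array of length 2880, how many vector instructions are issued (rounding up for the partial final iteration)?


Width = 1024 / 16 = 64 elements per vector op
Iterations = ceil(2880 / 64) = 45

45


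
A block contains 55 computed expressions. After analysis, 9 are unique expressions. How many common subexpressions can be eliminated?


CSE count = total expressions - unique expressions
= 55 - 9 = 46

46


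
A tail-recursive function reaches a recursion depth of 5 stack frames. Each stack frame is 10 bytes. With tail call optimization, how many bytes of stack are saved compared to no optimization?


Without TCO: 5 * 10 = 50 bytes
With TCO: reuse 1 frame = 10 bytes
Savings = 50 - 10 = 40

40


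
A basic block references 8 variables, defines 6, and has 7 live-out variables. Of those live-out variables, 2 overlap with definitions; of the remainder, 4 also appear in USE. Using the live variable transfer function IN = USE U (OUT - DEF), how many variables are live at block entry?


OUT - DEF: 7 - 2 = 5
|IN| = |USE| + |OUT - DEF| - |USE ∩ (OUT - DEF)| = 8 + 5 - 4 = 9

9


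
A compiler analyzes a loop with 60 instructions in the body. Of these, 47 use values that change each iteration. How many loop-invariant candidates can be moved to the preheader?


Invariant candidates = total - loop-dependent
= 60 - 47 = 13

13


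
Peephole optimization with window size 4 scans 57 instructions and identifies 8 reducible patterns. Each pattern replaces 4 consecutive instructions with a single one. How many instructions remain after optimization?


Each match removes 3 instructions.
Total removed = 8 * 3 = 24
Remaining = 57 - 24 = 33

33


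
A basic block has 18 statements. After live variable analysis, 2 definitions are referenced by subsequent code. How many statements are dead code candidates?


Dead code = total statements - live definitions
= 18 - 2 = 16

16


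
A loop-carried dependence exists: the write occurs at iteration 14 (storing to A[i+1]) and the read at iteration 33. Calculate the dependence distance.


Distance = read iteration - write iteration
= 33 - 14 = 19

19


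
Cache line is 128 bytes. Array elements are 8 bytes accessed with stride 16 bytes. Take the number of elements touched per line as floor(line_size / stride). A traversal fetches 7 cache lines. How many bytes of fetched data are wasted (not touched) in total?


Elements per line = floor(128 / 16) = 8
Bytes used per line = 8 * 8 = 64
Wasted per line = 128 - 64 = 64
Total wasted = 64 * 7 = 448

448


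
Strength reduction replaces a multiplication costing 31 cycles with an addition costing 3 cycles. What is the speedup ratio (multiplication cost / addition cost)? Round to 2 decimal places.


Ratio = mult_cost / add_cost = 31 / 3 = 10.33

10.33


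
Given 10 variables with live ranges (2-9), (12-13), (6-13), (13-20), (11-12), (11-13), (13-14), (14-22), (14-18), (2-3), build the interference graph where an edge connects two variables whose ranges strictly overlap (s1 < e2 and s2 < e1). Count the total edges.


Check all pairs for overlapping intervals.
Two intervals (s1,e1) and (s2,e2) overlap if s1 < e2 and s2 < e1.
v0 (2-9) vs v1..v9: overlaps v2, v9 -> 2
v1 (12-13) vs v2..v9: overlaps v2, v5 -> 2
v2 (6-13) vs v3..v9: overlaps v4, v5 -> 2
v3 (13-20) vs v4..v9: overlaps v6, v7, v8 -> 3
v4 (11-12) vs v5..v9: overlaps v5 -> 1
v5 (11-13) vs v6..v9: overlaps none -> 0
v6 (13-14) vs v7..v9: overlaps none -> 0
v7 (14-22) vs v8..v9: overlaps v8 -> 1
v8 (14-18) vs v9: overlaps none -> 0
Total overlapping pairs = 2 + 2 + 2 + 3 + 1 + 0 + 0 + 1 + 0 = 11

11


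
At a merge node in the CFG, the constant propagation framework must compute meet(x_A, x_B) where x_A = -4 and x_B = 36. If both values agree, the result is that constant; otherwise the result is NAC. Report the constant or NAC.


Meet operation: if both paths give the same constant, result is that constant; if they differ, result is NAC (not-a-constant).
Path A: -4, Path B: 36 -> differ
Result: not-a-constant -> NAC

NAC


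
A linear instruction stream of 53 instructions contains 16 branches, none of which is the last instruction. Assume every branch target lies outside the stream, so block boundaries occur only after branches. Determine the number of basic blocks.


With no in-sequence branch targets, the leaders are the first instruction plus the instruction after each branch.
Number of basic blocks = branches + 1
= 16 + 1 = 17

17


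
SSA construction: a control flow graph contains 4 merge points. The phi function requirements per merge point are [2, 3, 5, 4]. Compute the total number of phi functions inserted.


Total phi functions = sum of phi functions at each join node
= 2 + 3 + 5 + 4 = 14

14


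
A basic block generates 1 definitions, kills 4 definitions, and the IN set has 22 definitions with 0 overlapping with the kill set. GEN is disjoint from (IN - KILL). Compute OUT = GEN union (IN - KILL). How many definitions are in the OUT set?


IN - KILL: 22 - 0 = 22 surviving definitions
OUT = GEN + surviving = 1 + 22 = 23

23


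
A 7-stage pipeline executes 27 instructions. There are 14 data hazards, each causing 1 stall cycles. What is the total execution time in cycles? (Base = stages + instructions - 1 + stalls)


Base cycles = 7 + 27 - 1 = 33
Total stalls = 14 * 1 = 14
Total = 33 + 14 = 47

47


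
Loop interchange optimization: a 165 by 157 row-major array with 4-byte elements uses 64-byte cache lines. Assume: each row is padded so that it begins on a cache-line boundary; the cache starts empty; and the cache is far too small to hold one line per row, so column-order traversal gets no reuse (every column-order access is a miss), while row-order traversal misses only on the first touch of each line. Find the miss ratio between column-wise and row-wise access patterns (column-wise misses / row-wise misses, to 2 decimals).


Each row occupies 157 * 4 = 628 bytes and starts on a line boundary, so it spans ceil(628 / 64) = 10 cache lines.
Row-major traversal misses (one per line touched): 165 * ceil(157 * 4 / 64) = 1650
Column-major traversal misses (no reuse, every access misses): 165 * 157 = 25905
Ratio = 25905 / 1650 = 15.7

15.7


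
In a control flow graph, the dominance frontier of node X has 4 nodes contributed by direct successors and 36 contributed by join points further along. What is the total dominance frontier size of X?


DF(X) = direct successor contributions + join point contributions
= 4 + 36 = 40

40


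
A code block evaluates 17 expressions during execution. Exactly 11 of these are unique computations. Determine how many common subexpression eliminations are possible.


CSE count = total expressions - unique expressions
= 17 - 11 = 6

6


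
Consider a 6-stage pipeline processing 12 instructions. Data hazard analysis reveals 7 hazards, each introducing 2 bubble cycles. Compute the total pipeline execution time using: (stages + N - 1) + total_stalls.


Base cycles = 6 + 12 - 1 = 17
Total stalls = 7 * 2 = 14
Total = 17 + 14 = 31

31


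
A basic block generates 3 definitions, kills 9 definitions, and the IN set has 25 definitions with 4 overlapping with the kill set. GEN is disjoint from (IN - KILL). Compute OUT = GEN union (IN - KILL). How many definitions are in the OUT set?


IN - KILL: 25 - 4 = 21 surviving definitions
OUT = GEN + surviving = 3 + 21 = 24

24


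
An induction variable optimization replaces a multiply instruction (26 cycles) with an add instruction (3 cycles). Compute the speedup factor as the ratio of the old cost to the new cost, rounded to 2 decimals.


Ratio = mult_cost / add_cost = 26 / 3 = 8.67

8.67


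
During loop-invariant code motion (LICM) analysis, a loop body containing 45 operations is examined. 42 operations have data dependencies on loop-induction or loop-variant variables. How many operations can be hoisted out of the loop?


Invariant candidates = total - loop-dependent
= 45 - 42 = 3

3


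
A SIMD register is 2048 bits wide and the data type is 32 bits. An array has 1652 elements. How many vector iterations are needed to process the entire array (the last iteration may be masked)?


Width = 2048 / 32 = 64 elements per vector op
Iterations = ceil(1652 / 64) = 26

26


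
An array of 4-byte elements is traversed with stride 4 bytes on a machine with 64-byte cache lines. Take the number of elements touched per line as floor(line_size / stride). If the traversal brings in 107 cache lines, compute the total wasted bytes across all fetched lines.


Elements per line = floor(64 / 4) = 16
Bytes used per line = 16 * 4 = 64
Wasted per line = 64 - 64 = 0
Total wasted = 0 * 107 = 0

0


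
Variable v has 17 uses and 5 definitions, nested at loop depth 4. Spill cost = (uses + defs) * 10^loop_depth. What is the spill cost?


uses + defs = 17 + 5 = 22
10^4 = 10000
Spill cost = 22 * 10000 = 220000

220000


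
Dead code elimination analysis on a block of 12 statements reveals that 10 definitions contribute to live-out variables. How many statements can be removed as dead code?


Dead code = total statements - live definitions
= 12 - 10 = 2

2


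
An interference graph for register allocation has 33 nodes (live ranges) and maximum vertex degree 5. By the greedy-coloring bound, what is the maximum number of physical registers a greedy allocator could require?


Greedy coloring never needs more than (max_degree + 1) colors: when coloring a vertex, at most max_degree neighbors are already colored.
Upper bound = 5 + 1 = 6

6


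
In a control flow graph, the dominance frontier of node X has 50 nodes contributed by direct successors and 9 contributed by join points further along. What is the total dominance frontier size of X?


DF(X) = direct successor contributions + join point contributions
= 50 + 9 = 59

59


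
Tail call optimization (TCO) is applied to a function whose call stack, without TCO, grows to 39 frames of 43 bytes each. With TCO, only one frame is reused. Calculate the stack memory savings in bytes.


Without TCO: 39 * 43 = 1677 bytes
With TCO: reuse 1 frame = 43 bytes
Savings = 1677 - 43 = 1634

1634


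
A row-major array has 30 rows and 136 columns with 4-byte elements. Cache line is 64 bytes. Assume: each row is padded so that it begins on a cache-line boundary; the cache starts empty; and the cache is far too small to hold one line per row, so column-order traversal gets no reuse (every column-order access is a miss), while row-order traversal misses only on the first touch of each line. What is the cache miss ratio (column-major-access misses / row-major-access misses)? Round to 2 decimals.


Each row occupies 136 * 4 = 544 bytes and starts on a line boundary, so it spans ceil(544 / 64) = 9 cache lines.
Row-major traversal misses (one per line touched): 30 * ceil(136 * 4 / 64) = 270
Column-major traversal misses (no reuse, every access misses): 30 * 136 = 4080
Ratio = 4080 / 270 = 15.11

15.11


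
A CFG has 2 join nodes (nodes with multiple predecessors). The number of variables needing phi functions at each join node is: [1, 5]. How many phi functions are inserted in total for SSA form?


Total phi functions = sum of phi functions at each join node
= 1 + 5 = 6

6


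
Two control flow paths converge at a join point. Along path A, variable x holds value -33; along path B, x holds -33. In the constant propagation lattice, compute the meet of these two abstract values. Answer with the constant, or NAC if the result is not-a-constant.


Meet operation: if both paths give the same constant, result is that constant; if they differ, result is NAC (not-a-constant).
Path A: -33, Path B: -33 -> equal
Result: constant -> -33

-33


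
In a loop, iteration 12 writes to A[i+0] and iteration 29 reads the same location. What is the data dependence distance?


Distance = read iteration - write iteration
= 29 - 12 = 17

17


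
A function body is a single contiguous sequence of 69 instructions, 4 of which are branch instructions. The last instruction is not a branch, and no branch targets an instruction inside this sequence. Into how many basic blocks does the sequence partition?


With no in-sequence branch targets, the leaders are the first instruction plus the instruction after each branch.
Number of basic blocks = branches + 1
= 4 + 1 = 5

5


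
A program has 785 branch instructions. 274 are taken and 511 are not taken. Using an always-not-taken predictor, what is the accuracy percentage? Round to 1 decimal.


Predictor: always-not-taken
Correct predictions = 511
Accuracy = 511 / 785 * 100 = 65.1%

65.1


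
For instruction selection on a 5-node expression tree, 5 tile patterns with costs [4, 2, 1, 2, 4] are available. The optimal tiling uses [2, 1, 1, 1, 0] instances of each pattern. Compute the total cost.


Total cost = sum(count_i * cost_i)
= 2*4 + 1*2 + 1*1 + 1*2 + 0*4
= 13

13


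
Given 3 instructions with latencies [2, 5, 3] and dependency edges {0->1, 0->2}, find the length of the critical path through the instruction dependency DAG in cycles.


Compute longest path through dependency graph: dist(Ik) = max over predecessors of dist + latency(Ik).
dist(I0) = latency 2 = 2
dist(I1) = dist(I0) + 5 = 2 + 5 = 7
dist(I2) = dist(I0) + 3 = 2 + 3 = 5
Critical path = max dist = 7

7


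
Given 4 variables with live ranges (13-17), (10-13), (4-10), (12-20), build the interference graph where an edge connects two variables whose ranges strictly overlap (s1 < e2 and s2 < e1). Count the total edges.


Check all pairs for overlapping intervals.
Two intervals (s1,e1) and (s2,e2) overlap if s1 < e2 and s2 < e1.
v0 (13-17) vs v1..v3: overlaps v3 -> 1
v1 (10-13) vs v2..v3: overlaps v3 -> 1
v2 (4-10) vs v3: overlaps none -> 0
Total overlapping pairs = 1 + 1 + 0 = 2

2


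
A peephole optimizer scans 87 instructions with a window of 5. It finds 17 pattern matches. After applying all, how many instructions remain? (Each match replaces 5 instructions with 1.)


Each match removes 4 instructions.
Total removed = 17 * 4 = 68
Remaining = 87 - 68 = 19

19


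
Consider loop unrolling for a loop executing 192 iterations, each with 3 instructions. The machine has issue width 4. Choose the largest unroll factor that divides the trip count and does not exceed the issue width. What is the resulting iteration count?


Largest divisor of 192 <= 4 is 4
New iterations = 192 / 4 = 48

48


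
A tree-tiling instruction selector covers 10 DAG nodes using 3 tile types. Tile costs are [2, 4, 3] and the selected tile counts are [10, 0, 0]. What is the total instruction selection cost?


Total cost = sum(count_i * cost_i)
= 10*2 + 0*4 + 0*3
= 20

20


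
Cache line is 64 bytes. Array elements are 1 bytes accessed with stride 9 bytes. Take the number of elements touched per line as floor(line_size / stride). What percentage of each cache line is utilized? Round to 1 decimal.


Elements per cache line = floor(64 / 9) = 7
Bytes used = 7 * 1 = 7
Utilization = 7 / 64 * 100 = 10.9%

10.9


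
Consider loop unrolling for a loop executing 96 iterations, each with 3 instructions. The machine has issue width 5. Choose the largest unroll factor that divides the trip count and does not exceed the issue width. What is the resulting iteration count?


Largest divisor of 96 <= 5 is 4
New iterations = 96 / 4 = 24

24


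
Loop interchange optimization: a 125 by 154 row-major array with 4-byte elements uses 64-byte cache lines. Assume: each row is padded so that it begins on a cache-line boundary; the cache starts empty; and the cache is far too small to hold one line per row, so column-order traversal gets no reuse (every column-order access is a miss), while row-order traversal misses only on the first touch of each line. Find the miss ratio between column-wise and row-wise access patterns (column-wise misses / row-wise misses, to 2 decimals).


Each row occupies 154 * 4 = 616 bytes and starts on a line boundary, so it spans ceil(616 / 64) = 10 cache lines.
Row-major traversal misses (one per line touched): 125 * ceil(154 * 4 / 64) = 1250
Column-major traversal misses (no reuse, every access misses): 125 * 154 = 19250
Ratio = 19250 / 1250 = 15.4

15.4


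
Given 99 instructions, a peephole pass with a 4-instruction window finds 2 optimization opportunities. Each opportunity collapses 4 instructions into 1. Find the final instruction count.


Each match removes 3 instructions.
Total removed = 2 * 3 = 6
Remaining = 99 - 6 = 93

93


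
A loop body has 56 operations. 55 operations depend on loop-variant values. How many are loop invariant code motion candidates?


Invariant candidates = total - loop-dependent
= 56 - 55 = 1

1


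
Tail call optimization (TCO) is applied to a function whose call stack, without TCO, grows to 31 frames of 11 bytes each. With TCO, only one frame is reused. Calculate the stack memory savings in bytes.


Without TCO: 31 * 11 = 341 bytes
With TCO: reuse 1 frame = 11 bytes
Savings = 341 - 11 = 330

330


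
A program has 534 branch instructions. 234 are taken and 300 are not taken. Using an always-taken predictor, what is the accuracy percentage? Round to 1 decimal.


Predictor: always-taken
Correct predictions = 234
Accuracy = 234 / 534 * 100 = 43.8%

43.8


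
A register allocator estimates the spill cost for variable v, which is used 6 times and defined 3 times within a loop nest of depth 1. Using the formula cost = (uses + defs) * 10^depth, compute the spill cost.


uses + defs = 6 + 3 = 9
10^1 = 10
Spill cost = 9 * 10 = 90

90


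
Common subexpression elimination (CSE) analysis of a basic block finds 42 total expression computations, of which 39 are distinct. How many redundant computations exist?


CSE count = total expressions - unique expressions
= 42 - 39 = 3

3


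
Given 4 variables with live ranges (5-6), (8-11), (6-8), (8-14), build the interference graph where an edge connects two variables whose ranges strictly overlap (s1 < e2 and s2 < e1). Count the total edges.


Check all pairs for overlapping intervals.
Two intervals (s1,e1) and (s2,e2) overlap if s1 < e2 and s2 < e1.
v0 (5-6) vs v1..v3: overlaps none -> 0
v1 (8-11) vs v2..v3: overlaps v3 -> 1
v2 (6-8) vs v3: overlaps none -> 0
Total overlapping pairs = 0 + 1 + 0 = 1

1


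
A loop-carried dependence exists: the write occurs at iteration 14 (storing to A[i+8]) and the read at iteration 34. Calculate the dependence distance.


Distance = read iteration - write iteration
= 34 - 14 = 20

20


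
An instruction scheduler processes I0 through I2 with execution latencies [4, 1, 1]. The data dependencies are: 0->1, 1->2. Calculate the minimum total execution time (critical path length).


Compute longest path through dependency graph: dist(Ik) = max over predecessors of dist + latency(Ik).
dist(I0) = latency 4 = 4
dist(I1) = dist(I0) + 1 = 4 + 1 = 5
dist(I2) = dist(I1) + 1 = 5 + 1 = 6
Critical path = max dist = 6

6


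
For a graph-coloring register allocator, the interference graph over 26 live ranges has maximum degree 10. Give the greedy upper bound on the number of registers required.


Greedy coloring never needs more than (max_degree + 1) colors: when coloring a vertex, at most max_degree neighbors are already colored.
Upper bound = 10 + 1 = 11

11


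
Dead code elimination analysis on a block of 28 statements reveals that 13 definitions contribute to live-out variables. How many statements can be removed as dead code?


Dead code = total statements - live definitions
= 28 - 13 = 15

15


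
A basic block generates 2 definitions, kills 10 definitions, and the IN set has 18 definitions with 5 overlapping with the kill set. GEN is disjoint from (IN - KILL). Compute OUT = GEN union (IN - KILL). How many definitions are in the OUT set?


IN - KILL: 18 - 5 = 13 surviving definitions
OUT = GEN + surviving = 2 + 13 = 15

15


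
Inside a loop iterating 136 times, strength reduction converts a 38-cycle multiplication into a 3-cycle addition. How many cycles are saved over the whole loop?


Per-iteration saving = 38 - 3 = 35
Total saved = 136 * 35 = 4760

4760


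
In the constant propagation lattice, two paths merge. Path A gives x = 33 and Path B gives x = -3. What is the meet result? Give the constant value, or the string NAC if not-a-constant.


Meet operation: if both paths give the same constant, result is that constant; if they differ, result is NAC (not-a-constant).
Path A: 33, Path B: -3 -> differ
Result: not-a-constant -> NAC

NAC


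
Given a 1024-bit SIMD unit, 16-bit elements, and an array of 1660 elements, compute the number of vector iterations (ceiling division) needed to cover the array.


Width = 1024 / 16 = 64 elements per vector op
Iterations = ceil(1660 / 64) = 26

26


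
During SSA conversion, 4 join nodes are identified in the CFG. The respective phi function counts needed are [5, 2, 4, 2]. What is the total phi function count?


Total phi functions = sum of phi functions at each join node
= 5 + 2 + 4 + 2 = 13

13


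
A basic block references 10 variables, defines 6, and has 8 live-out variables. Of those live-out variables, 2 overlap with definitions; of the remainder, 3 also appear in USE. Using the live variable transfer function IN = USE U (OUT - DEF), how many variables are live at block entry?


OUT - DEF: 8 - 2 = 6
|IN| = |USE| + |OUT - DEF| - |USE ∩ (OUT - DEF)| = 10 + 6 - 3 = 13

13


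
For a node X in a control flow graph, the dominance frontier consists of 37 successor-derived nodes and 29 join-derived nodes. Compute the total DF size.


DF(X) = direct successor contributions + join point contributions
= 37 + 29 = 66

66


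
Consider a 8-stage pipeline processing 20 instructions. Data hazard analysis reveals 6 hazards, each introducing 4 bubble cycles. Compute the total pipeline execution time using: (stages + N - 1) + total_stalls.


Base cycles = 8 + 20 - 1 = 27
Total stalls = 6 * 4 = 24
Total = 27 + 24 = 51

51


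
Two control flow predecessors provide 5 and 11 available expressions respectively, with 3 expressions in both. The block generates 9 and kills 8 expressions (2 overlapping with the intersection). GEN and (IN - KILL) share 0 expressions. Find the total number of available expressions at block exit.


IN = intersection of predecessors = 3
IN - KILL = 3 - 2 = 1
|OUT| = |GEN| + |IN - KILL| - |GEN ∩ (IN - KILL)| = 9 + 1 - 0 = 10

10


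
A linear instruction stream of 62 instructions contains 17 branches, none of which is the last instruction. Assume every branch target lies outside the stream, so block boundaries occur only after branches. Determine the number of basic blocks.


With no in-sequence branch targets, the leaders are the first instruction plus the instruction after each branch.
Number of basic blocks = branches + 1
= 17 + 1 = 18

18


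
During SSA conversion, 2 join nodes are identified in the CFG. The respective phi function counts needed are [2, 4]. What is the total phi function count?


Total phi functions = sum of phi functions at each join node
= 2 + 4 = 6

6


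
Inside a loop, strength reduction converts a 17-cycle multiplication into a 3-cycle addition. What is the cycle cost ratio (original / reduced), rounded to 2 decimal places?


Ratio = mult_cost / add_cost = 17 / 3 = 5.67

5.67


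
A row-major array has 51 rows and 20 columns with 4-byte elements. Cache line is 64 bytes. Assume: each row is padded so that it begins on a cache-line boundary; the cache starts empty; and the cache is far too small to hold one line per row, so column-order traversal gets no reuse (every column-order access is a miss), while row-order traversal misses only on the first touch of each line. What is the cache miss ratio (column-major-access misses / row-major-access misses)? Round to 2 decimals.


Each row occupies 20 * 4 = 80 bytes and starts on a line boundary, so it spans ceil(80 / 64) = 2 cache lines.
Row-major traversal misses (one per line touched): 51 * ceil(20 * 4 / 64) = 102
Column-major traversal misses (no reuse, every access misses): 51 * 20 = 1020
Ratio = 1020 / 102 = 10.0

10.0


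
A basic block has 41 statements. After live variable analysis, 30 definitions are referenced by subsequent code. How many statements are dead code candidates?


Dead code = total statements - live definitions
= 41 - 30 = 11

11


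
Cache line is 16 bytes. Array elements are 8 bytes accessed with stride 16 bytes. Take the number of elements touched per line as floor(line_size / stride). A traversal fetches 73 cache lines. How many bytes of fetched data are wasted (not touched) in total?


Elements per line = floor(16 / 16) = 1
Bytes used per line = 1 * 8 = 8
Wasted per line = 16 - 8 = 8
Total wasted = 8 * 73 = 584

584


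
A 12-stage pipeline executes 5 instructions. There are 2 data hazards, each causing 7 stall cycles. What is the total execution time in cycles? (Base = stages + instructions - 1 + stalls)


Base cycles = 12 + 5 - 1 = 16
Total stalls = 2 * 7 = 14
Total = 16 + 14 = 30

30


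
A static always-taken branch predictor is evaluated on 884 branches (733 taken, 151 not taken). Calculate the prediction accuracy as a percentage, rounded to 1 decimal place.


Predictor: always-taken
Correct predictions = 733
Accuracy = 733 / 884 * 100 = 82.9%

82.9


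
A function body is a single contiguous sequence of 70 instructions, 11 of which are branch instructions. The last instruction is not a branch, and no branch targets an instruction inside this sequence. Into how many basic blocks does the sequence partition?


With no in-sequence branch targets, the leaders are the first instruction plus the instruction after each branch.
Number of basic blocks = branches + 1
= 11 + 1 = 12

12


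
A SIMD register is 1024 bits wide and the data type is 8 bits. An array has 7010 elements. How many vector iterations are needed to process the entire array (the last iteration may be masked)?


Width = 1024 / 8 = 128 elements per vector op
Iterations = ceil(7010 / 128) = 55

55


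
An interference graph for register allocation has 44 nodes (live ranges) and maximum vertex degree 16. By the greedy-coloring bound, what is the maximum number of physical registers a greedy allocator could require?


Greedy coloring never needs more than (max_degree + 1) colors: when coloring a vertex, at most max_degree neighbors are already colored.
Upper bound = 16 + 1 = 17

17


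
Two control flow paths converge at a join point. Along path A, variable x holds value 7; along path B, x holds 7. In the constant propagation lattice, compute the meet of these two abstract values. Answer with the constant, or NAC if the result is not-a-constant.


Meet operation: if both paths give the same constant, result is that constant; if they differ, result is NAC (not-a-constant).
Path A: 7, Path B: 7 -> equal
Result: constant -> 7

7


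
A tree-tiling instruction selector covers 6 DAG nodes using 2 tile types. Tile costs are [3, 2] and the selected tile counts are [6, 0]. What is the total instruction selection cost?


Total cost = sum(count_i * cost_i)
= 6*3 + 0*2
= 18

18


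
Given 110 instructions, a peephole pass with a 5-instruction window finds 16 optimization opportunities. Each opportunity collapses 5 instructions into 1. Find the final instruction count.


Each match removes 4 instructions.
Total removed = 16 * 4 = 64
Remaining = 110 - 64 = 46

46


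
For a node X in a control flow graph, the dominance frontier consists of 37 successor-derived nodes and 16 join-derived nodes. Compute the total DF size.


DF(X) = direct successor contributions + join point contributions
= 37 + 16 = 53

53


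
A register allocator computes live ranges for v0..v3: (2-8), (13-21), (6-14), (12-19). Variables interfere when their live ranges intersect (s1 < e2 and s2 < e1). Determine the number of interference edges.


Check all pairs for overlapping intervals.
Two intervals (s1,e1) and (s2,e2) overlap if s1 < e2 and s2 < e1.
v0 (2-8) vs v1..v3: overlaps v2 -> 1
v1 (13-21) vs v2..v3: overlaps v2, v3 -> 2
v2 (6-14) vs v3: overlaps v3 -> 1
Total overlapping pairs = 1 + 2 + 1 = 4

4


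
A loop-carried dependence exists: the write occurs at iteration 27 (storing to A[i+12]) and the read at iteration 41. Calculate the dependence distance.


Distance = read iteration - write iteration
= 41 - 27 = 14

14


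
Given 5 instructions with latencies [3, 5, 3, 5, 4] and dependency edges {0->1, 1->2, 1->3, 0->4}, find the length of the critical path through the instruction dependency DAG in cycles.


Compute longest path through dependency graph: dist(Ik) = max over predecessors of dist + latency(Ik).
dist(I0) = latency 3 = 3
dist(I1) = dist(I0) + 5 = 3 + 5 = 8
dist(I2) = dist(I1) + 3 = 8 + 3 = 11
dist(I3) = dist(I1) + 5 = 8 + 5 = 13
dist(I4) = dist(I0) + 4 = 3 + 4 = 7
Critical path = max dist = 13

13


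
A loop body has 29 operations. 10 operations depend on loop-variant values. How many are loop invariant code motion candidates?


Invariant candidates = total - loop-dependent
= 29 - 10 = 19

19


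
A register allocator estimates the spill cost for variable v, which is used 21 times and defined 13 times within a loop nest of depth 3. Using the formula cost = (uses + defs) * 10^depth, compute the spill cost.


uses + defs = 21 + 13 = 34
10^3 = 1000
Spill cost = 34 * 1000 = 34000

34000


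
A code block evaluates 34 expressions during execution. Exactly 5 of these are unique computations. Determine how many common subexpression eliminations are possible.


CSE count = total expressions - unique expressions
= 34 - 5 = 29

29


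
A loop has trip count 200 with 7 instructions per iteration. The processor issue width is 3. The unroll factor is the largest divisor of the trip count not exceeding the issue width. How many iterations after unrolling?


Largest divisor of 200 <= 3 is 2
New iterations = 200 / 2 = 100

100


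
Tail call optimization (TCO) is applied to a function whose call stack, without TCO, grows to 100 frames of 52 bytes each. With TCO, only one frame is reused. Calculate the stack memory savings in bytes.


Without TCO: 100 * 52 = 5200 bytes
With TCO: reuse 1 frame = 52 bytes
Savings = 5200 - 52 = 5148

5148


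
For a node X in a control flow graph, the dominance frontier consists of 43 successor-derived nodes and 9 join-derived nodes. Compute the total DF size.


DF(X) = direct successor contributions + join point contributions
= 43 + 9 = 52

52


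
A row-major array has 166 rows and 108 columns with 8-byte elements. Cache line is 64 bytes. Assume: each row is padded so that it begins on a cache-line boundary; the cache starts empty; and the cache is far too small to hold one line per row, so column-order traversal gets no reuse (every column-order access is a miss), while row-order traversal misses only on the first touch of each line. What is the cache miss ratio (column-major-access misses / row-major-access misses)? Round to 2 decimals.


Each row occupies 108 * 8 = 864 bytes and starts on a line boundary, so it spans ceil(864 / 64) = 14 cache lines.
Row-major traversal misses (one per line touched): 166 * ceil(108 * 8 / 64) = 2324
Column-major traversal misses (no reuse, every access misses): 166 * 108 = 17928
Ratio = 17928 / 2324 = 7.71

7.71


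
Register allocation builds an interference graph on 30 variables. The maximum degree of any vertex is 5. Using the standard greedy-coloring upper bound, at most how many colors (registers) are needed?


Greedy coloring never needs more than (max_degree + 1) colors: when coloring a vertex, at most max_degree neighbors are already colored.
Upper bound = 5 + 1 = 6

6
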